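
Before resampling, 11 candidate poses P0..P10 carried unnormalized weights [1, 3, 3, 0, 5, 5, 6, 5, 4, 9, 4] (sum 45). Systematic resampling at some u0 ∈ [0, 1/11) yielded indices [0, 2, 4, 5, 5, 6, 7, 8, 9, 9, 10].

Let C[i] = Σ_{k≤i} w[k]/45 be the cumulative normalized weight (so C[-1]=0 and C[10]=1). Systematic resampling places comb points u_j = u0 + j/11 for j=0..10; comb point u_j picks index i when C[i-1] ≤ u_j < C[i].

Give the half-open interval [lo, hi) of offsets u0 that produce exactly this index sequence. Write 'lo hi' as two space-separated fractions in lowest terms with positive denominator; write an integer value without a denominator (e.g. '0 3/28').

C = [1/45, 4/45, 7/45, 7/45, 4/15, 17/45, 23/45, 28/45, 32/45, 41/45, 1]
j=0 picked index 0: u0 ∈ [0, 1/45)
j=1 picked index 2: u0 ∈ [-1/495, 32/495)
j=2 picked index 4: u0 ∈ [-13/495, 14/165)
j=3 picked index 5: u0 ∈ [-1/165, 52/495)
j=4 picked index 5: u0 ∈ [-16/165, 7/495)
j=5 picked index 6: u0 ∈ [-38/495, 28/495)
j=6 picked index 7: u0 ∈ [-17/495, 38/495)
j=7 picked index 8: u0 ∈ [-7/495, 37/495)
j=8 picked index 9: u0 ∈ [-8/495, 91/495)
j=9 picked index 9: u0 ∈ [-53/495, 46/495)
j=10 picked index 10: u0 ∈ [1/495, 1/11)
intersection: [1/495, 7/495)

1/495 7/495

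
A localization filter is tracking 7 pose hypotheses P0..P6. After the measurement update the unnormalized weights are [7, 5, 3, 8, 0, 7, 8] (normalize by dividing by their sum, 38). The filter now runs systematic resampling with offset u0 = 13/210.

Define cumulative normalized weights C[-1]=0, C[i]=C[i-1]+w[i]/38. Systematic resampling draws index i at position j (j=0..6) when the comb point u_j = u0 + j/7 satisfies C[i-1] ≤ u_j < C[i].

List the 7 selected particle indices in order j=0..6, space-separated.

C = [7/38, 6/19, 15/38, 23/38, 23/38, 15/19, 1]
j=0: u_0=13/210 ∈ [0, 7/38) → index 0
j=1: u_1=43/210 ∈ [7/38, 6/19) → index 1
j=2: u_2=73/210 ∈ [6/19, 15/38) → index 2
j=3: u_3=103/210 ∈ [15/38, 23/38) → index 3
j=4: u_4=19/30 ∈ [23/38, 15/19) → index 5
j=5: u_5=163/210 ∈ [23/38, 15/19) → index 5
j=6: u_6=193/210 ∈ [15/19, 1) → index 6

0 1 2 3 5 5 6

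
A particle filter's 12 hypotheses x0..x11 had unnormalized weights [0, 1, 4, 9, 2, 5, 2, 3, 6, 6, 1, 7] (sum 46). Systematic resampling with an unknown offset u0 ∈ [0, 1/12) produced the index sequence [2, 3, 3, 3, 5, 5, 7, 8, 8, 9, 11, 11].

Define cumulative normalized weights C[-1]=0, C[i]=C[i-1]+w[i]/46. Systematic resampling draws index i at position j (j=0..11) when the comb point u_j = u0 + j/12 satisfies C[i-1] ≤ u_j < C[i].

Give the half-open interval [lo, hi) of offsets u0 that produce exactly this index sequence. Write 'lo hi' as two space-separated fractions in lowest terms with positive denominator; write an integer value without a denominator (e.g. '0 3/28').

7/276 2/69

C = [0, 1/46, 5/46, 7/23, 8/23, 21/46, 1/2, 13/23, 16/23, 19/23, 39/46, 1]
j=0 picked index 2: u0 ∈ [1/46, 5/46)
j=1 picked index 3: u0 ∈ [7/276, 61/276)
j=2 picked index 3: u0 ∈ [-4/69, 19/138)
j=3 picked index 3: u0 ∈ [-13/92, 5/92)
j=4 picked index 5: u0 ∈ [1/69, 17/138)
j=5 picked index 5: u0 ∈ [-19/276, 11/276)
j=6 picked index 7: u0 ∈ [0, 3/46)
j=7 picked index 8: u0 ∈ [-5/276, 31/276)
j=8 picked index 8: u0 ∈ [-7/69, 2/69)
j=9 picked index 9: u0 ∈ [-5/92, 7/92)
j=10 picked index 11: u0 ∈ [1/69, 1/6)
j=11 picked index 11: u0 ∈ [-19/276, 1/12)
intersection: [7/276, 2/69)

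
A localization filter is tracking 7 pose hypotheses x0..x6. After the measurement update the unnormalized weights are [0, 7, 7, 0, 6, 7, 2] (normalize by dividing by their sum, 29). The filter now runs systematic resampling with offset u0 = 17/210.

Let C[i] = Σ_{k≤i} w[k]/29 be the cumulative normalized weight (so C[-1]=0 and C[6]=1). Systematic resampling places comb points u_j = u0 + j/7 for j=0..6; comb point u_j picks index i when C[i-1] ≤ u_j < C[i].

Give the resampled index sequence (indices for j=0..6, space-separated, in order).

1 1 2 4 4 5 6

C = [0, 7/29, 14/29, 14/29, 20/29, 27/29, 1]
j=0: u_0=17/210 ∈ [0, 7/29) → index 1
j=1: u_1=47/210 ∈ [0, 7/29) → index 1
j=2: u_2=11/30 ∈ [7/29, 14/29) → index 2
j=3: u_3=107/210 ∈ [14/29, 20/29) → index 4
j=4: u_4=137/210 ∈ [14/29, 20/29) → index 4
j=5: u_5=167/210 ∈ [20/29, 27/29) → index 5
j=6: u_6=197/210 ∈ [27/29, 1) → index 6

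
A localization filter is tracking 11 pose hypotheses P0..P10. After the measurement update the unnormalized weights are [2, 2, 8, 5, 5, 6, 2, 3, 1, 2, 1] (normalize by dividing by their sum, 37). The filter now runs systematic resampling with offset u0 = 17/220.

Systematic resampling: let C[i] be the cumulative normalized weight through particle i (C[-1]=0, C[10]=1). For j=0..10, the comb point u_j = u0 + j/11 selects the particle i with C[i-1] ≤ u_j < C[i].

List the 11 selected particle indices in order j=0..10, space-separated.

C = [2/37, 4/37, 12/37, 17/37, 22/37, 28/37, 30/37, 33/37, 34/37, 36/37, 1]
j=0: u_0=17/220 ∈ [2/37, 4/37) → index 1
j=1: u_1=37/220 ∈ [4/37, 12/37) → index 2
j=2: u_2=57/220 ∈ [4/37, 12/37) → index 2
j=3: u_3=7/20 ∈ [12/37, 17/37) → index 3
j=4: u_4=97/220 ∈ [12/37, 17/37) → index 3
j=5: u_5=117/220 ∈ [17/37, 22/37) → index 4
j=6: u_6=137/220 ∈ [22/37, 28/37) → index 5
j=7: u_7=157/220 ∈ [22/37, 28/37) → index 5
j=8: u_8=177/220 ∈ [28/37, 30/37) → index 6
j=9: u_9=197/220 ∈ [33/37, 34/37) → index 8
j=10: u_10=217/220 ∈ [36/37, 1) → index 10

1 2 2 3 3 4 5 5 6 8 10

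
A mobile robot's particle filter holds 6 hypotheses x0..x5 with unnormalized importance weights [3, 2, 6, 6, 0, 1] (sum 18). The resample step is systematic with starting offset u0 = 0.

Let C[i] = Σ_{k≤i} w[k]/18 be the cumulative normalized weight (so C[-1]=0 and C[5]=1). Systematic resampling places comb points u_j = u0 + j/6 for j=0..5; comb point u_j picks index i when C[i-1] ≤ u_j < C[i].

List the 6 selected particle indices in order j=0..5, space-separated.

C = [1/6, 5/18, 11/18, 17/18, 17/18, 1]
j=0: u_0=0 ∈ [0, 1/6) → index 0
j=1: u_1=1/6 ∈ [1/6, 5/18) → index 1
j=2: u_2=1/3 ∈ [5/18, 11/18) → index 2
j=3: u_3=1/2 ∈ [5/18, 11/18) → index 2
j=4: u_4=2/3 ∈ [11/18, 17/18) → index 3
j=5: u_5=5/6 ∈ [11/18, 17/18) → index 3

0 1 2 2 3 3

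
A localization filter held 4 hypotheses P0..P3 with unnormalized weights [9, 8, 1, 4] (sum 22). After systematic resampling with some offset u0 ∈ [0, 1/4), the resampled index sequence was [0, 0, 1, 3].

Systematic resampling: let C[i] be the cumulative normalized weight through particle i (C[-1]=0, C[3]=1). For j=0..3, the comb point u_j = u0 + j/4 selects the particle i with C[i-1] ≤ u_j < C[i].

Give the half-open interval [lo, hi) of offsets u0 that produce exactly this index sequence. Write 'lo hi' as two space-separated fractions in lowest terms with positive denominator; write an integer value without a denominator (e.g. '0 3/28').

3/44 7/44

C = [9/22, 17/22, 9/11, 1]
j=0 picked index 0: u0 ∈ [0, 9/22)
j=1 picked index 0: u0 ∈ [-1/4, 7/44)
j=2 picked index 1: u0 ∈ [-1/11, 3/11)
j=3 picked index 3: u0 ∈ [3/44, 1/4)
intersection: [3/44, 7/44)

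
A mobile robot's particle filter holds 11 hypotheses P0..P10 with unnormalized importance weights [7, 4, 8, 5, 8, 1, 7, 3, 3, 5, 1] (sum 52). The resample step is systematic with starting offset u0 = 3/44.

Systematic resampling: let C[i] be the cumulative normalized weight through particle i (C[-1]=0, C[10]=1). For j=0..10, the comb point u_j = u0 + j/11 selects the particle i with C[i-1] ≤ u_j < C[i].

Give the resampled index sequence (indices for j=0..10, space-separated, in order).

C = [7/52, 11/52, 19/52, 6/13, 8/13, 33/52, 10/13, 43/52, 23/26, 51/52, 1]
j=0: u_0=3/44 ∈ [0, 7/52) → index 0
j=1: u_1=7/44 ∈ [7/52, 11/52) → index 1
j=2: u_2=1/4 ∈ [11/52, 19/52) → index 2
j=3: u_3=15/44 ∈ [11/52, 19/52) → index 2
j=4: u_4=19/44 ∈ [19/52, 6/13) → index 3
j=5: u_5=23/44 ∈ [6/13, 8/13) → index 4
j=6: u_6=27/44 ∈ [6/13, 8/13) → index 4
j=7: u_7=31/44 ∈ [33/52, 10/13) → index 6
j=8: u_8=35/44 ∈ [10/13, 43/52) → index 7
j=9: u_9=39/44 ∈ [23/26, 51/52) → index 9
j=10: u_10=43/44 ∈ [23/26, 51/52) → index 9

0 1 2 2 3 4 4 6 7 9 9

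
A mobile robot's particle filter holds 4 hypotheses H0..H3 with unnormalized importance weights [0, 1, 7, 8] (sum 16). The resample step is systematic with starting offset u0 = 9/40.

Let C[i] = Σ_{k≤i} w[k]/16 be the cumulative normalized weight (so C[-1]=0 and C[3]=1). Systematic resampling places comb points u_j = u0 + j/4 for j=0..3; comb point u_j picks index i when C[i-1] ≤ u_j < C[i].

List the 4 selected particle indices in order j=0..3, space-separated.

2 2 3 3

C = [0, 1/16, 1/2, 1]
j=0: u_0=9/40 ∈ [1/16, 1/2) → index 2
j=1: u_1=19/40 ∈ [1/16, 1/2) → index 2
j=2: u_2=29/40 ∈ [1/2, 1) → index 3
j=3: u_3=39/40 ∈ [1/2, 1) → index 3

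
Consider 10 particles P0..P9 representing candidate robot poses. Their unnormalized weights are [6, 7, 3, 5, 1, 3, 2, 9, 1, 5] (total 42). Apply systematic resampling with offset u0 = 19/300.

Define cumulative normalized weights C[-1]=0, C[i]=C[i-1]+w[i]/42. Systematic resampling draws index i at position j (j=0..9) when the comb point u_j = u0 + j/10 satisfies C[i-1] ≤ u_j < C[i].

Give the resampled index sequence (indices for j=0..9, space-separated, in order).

C = [1/7, 13/42, 8/21, 1/2, 11/21, 25/42, 9/14, 6/7, 37/42, 1]
j=0: u_0=19/300 ∈ [0, 1/7) → index 0
j=1: u_1=49/300 ∈ [1/7, 13/42) → index 1
j=2: u_2=79/300 ∈ [1/7, 13/42) → index 1
j=3: u_3=109/300 ∈ [13/42, 8/21) → index 2
j=4: u_4=139/300 ∈ [8/21, 1/2) → index 3
j=5: u_5=169/300 ∈ [11/21, 25/42) → index 5
j=6: u_6=199/300 ∈ [9/14, 6/7) → index 7
j=7: u_7=229/300 ∈ [9/14, 6/7) → index 7
j=8: u_8=259/300 ∈ [6/7, 37/42) → index 8
j=9: u_9=289/300 ∈ [37/42, 1) → index 9

0 1 1 2 3 5 7 7 8 9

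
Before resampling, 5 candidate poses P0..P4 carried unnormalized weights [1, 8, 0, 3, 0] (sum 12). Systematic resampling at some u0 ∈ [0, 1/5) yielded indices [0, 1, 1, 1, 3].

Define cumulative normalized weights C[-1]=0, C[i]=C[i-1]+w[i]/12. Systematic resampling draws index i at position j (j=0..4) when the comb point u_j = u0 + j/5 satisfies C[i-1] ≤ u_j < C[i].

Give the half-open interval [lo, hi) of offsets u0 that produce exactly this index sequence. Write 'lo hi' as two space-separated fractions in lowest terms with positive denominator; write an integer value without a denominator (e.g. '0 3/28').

0 1/12

C = [1/12, 3/4, 3/4, 1, 1]
j=0 picked index 0: u0 ∈ [0, 1/12)
j=1 picked index 1: u0 ∈ [-7/60, 11/20)
j=2 picked index 1: u0 ∈ [-19/60, 7/20)
j=3 picked index 1: u0 ∈ [-31/60, 3/20)
j=4 picked index 3: u0 ∈ [-1/20, 1/5)
intersection: [0, 1/12)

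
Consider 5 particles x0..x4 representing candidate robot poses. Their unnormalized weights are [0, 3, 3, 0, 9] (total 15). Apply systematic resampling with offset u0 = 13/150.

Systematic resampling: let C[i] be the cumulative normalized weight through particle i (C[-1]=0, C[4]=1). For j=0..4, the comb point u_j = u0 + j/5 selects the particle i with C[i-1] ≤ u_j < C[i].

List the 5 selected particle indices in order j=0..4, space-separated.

1 2 4 4 4

C = [0, 1/5, 2/5, 2/5, 1]
j=0: u_0=13/150 ∈ [0, 1/5) → index 1
j=1: u_1=43/150 ∈ [1/5, 2/5) → index 2
j=2: u_2=73/150 ∈ [2/5, 1) → index 4
j=3: u_3=103/150 ∈ [2/5, 1) → index 4
j=4: u_4=133/150 ∈ [2/5, 1) → index 4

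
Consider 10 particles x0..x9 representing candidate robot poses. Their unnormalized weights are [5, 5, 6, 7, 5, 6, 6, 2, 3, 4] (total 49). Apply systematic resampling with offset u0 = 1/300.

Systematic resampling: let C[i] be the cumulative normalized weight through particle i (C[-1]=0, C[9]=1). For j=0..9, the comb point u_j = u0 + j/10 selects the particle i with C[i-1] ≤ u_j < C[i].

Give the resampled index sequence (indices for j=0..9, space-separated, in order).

C = [5/49, 10/49, 16/49, 23/49, 4/7, 34/49, 40/49, 6/7, 45/49, 1]
j=0: u_0=1/300 ∈ [0, 5/49) → index 0
j=1: u_1=31/300 ∈ [5/49, 10/49) → index 1
j=2: u_2=61/300 ∈ [5/49, 10/49) → index 1
j=3: u_3=91/300 ∈ [10/49, 16/49) → index 2
j=4: u_4=121/300 ∈ [16/49, 23/49) → index 3
j=5: u_5=151/300 ∈ [23/49, 4/7) → index 4
j=6: u_6=181/300 ∈ [4/7, 34/49) → index 5
j=7: u_7=211/300 ∈ [34/49, 40/49) → index 6
j=8: u_8=241/300 ∈ [34/49, 40/49) → index 6
j=9: u_9=271/300 ∈ [6/7, 45/49) → index 8

0 1 1 2 3 4 5 6 6 8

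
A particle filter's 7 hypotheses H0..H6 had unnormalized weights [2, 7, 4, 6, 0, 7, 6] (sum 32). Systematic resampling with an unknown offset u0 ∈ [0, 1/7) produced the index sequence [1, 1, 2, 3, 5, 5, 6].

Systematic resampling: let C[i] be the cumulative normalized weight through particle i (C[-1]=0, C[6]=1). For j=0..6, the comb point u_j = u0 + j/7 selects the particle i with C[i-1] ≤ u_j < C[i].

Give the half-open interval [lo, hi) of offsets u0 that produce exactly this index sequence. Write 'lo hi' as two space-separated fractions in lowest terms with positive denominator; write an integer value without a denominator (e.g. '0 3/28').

1/16 11/112

C = [1/16, 9/32, 13/32, 19/32, 19/32, 13/16, 1]
j=0 picked index 1: u0 ∈ [1/16, 9/32)
j=1 picked index 1: u0 ∈ [-9/112, 31/224)
j=2 picked index 2: u0 ∈ [-1/224, 27/224)
j=3 picked index 3: u0 ∈ [-5/224, 37/224)
j=4 picked index 5: u0 ∈ [5/224, 27/112)
j=5 picked index 5: u0 ∈ [-27/224, 11/112)
j=6 picked index 6: u0 ∈ [-5/112, 1/7)
intersection: [1/16, 11/112)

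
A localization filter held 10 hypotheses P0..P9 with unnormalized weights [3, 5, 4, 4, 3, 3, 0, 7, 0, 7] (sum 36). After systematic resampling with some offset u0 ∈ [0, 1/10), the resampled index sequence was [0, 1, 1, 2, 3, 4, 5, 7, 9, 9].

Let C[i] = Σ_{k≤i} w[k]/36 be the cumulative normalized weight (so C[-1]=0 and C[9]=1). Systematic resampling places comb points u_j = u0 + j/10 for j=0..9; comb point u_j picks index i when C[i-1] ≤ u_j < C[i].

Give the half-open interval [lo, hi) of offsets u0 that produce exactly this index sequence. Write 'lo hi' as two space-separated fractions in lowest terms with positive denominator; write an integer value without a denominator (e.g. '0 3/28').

C = [1/12, 2/9, 1/3, 4/9, 19/36, 11/18, 11/18, 29/36, 29/36, 1]
j=0 picked index 0: u0 ∈ [0, 1/12)
j=1 picked index 1: u0 ∈ [-1/60, 11/90)
j=2 picked index 1: u0 ∈ [-7/60, 1/45)
j=3 picked index 2: u0 ∈ [-7/90, 1/30)
j=4 picked index 3: u0 ∈ [-1/15, 2/45)
j=5 picked index 4: u0 ∈ [-1/18, 1/36)
j=6 picked index 5: u0 ∈ [-13/180, 1/90)
j=7 picked index 7: u0 ∈ [-4/45, 19/180)
j=8 picked index 9: u0 ∈ [1/180, 1/5)
j=9 picked index 9: u0 ∈ [-17/180, 1/10)
intersection: [1/180, 1/90)

1/180 1/90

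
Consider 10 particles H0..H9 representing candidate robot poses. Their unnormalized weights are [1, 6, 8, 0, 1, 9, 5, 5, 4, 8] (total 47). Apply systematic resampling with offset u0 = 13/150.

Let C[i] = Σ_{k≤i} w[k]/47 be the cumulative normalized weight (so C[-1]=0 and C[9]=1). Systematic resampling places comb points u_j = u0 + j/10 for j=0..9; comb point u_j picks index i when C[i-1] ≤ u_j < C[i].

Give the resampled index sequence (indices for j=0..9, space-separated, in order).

1 2 2 5 5 6 7 8 9 9

C = [1/47, 7/47, 15/47, 15/47, 16/47, 25/47, 30/47, 35/47, 39/47, 1]
j=0: u_0=13/150 ∈ [1/47, 7/47) → index 1
j=1: u_1=14/75 ∈ [7/47, 15/47) → index 2
j=2: u_2=43/150 ∈ [7/47, 15/47) → index 2
j=3: u_3=29/75 ∈ [16/47, 25/47) → index 5
j=4: u_4=73/150 ∈ [16/47, 25/47) → index 5
j=5: u_5=44/75 ∈ [25/47, 30/47) → index 6
j=6: u_6=103/150 ∈ [30/47, 35/47) → index 7
j=7: u_7=59/75 ∈ [35/47, 39/47) → index 8
j=8: u_8=133/150 ∈ [39/47, 1) → index 9
j=9: u_9=74/75 ∈ [39/47, 1) → index 9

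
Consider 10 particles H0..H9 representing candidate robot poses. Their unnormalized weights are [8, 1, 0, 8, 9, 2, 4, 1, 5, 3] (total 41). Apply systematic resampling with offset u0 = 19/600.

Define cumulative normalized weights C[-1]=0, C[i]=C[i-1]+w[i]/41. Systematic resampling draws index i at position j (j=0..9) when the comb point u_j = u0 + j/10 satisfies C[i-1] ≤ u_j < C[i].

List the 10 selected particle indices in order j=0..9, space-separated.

0 0 3 3 4 4 4 6 8 9

C = [8/41, 9/41, 9/41, 17/41, 26/41, 28/41, 32/41, 33/41, 38/41, 1]
j=0: u_0=19/600 ∈ [0, 8/41) → index 0
j=1: u_1=79/600 ∈ [0, 8/41) → index 0
j=2: u_2=139/600 ∈ [9/41, 17/41) → index 3
j=3: u_3=199/600 ∈ [9/41, 17/41) → index 3
j=4: u_4=259/600 ∈ [17/41, 26/41) → index 4
j=5: u_5=319/600 ∈ [17/41, 26/41) → index 4
j=6: u_6=379/600 ∈ [17/41, 26/41) → index 4
j=7: u_7=439/600 ∈ [28/41, 32/41) → index 6
j=8: u_8=499/600 ∈ [33/41, 38/41) → index 8
j=9: u_9=559/600 ∈ [38/41, 1) → index 9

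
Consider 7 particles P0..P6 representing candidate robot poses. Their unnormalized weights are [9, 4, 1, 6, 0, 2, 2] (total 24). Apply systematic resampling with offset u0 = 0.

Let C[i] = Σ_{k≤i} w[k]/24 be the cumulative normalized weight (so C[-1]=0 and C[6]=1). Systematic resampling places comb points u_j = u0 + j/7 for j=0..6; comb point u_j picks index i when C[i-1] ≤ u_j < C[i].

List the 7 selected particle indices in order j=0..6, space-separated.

C = [3/8, 13/24, 7/12, 5/6, 5/6, 11/12, 1]
j=0: u_0=0 ∈ [0, 3/8) → index 0
j=1: u_1=1/7 ∈ [0, 3/8) → index 0
j=2: u_2=2/7 ∈ [0, 3/8) → index 0
j=3: u_3=3/7 ∈ [3/8, 13/24) → index 1
j=4: u_4=4/7 ∈ [13/24, 7/12) → index 2
j=5: u_5=5/7 ∈ [7/12, 5/6) → index 3
j=6: u_6=6/7 ∈ [5/6, 11/12) → index 5

0 0 0 1 2 3 5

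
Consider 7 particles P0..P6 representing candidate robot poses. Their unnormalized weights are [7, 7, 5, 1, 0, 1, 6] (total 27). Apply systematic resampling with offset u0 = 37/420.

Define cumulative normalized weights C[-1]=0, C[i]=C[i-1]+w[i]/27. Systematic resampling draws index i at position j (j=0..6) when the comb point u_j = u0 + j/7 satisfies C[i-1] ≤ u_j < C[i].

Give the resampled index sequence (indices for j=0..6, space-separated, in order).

0 0 1 1 2 6 6

C = [7/27, 14/27, 19/27, 20/27, 20/27, 7/9, 1]
j=0: u_0=37/420 ∈ [0, 7/27) → index 0
j=1: u_1=97/420 ∈ [0, 7/27) → index 0
j=2: u_2=157/420 ∈ [7/27, 14/27) → index 1
j=3: u_3=31/60 ∈ [7/27, 14/27) → index 1
j=4: u_4=277/420 ∈ [14/27, 19/27) → index 2
j=5: u_5=337/420 ∈ [7/9, 1) → index 6
j=6: u_6=397/420 ∈ [7/9, 1) → index 6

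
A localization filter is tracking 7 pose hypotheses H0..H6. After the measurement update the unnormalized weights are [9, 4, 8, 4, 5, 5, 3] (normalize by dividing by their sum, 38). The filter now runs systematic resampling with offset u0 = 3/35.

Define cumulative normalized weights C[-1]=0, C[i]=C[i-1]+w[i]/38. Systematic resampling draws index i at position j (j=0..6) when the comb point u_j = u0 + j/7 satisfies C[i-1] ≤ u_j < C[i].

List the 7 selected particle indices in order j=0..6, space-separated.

0 0 2 2 3 5 6

C = [9/38, 13/38, 21/38, 25/38, 15/19, 35/38, 1]
j=0: u_0=3/35 ∈ [0, 9/38) → index 0
j=1: u_1=8/35 ∈ [0, 9/38) → index 0
j=2: u_2=13/35 ∈ [13/38, 21/38) → index 2
j=3: u_3=18/35 ∈ [13/38, 21/38) → index 2
j=4: u_4=23/35 ∈ [21/38, 25/38) → index 3
j=5: u_5=4/5 ∈ [15/19, 35/38) → index 5
j=6: u_6=33/35 ∈ [35/38, 1) → index 6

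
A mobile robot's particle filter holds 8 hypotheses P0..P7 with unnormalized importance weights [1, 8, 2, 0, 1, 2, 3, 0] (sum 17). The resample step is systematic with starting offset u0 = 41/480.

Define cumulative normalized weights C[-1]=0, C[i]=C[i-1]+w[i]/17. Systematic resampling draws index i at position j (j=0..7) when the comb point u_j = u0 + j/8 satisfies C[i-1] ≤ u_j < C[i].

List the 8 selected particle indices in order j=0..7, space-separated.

C = [1/17, 9/17, 11/17, 11/17, 12/17, 14/17, 1, 1]
j=0: u_0=41/480 ∈ [1/17, 9/17) → index 1
j=1: u_1=101/480 ∈ [1/17, 9/17) → index 1
j=2: u_2=161/480 ∈ [1/17, 9/17) → index 1
j=3: u_3=221/480 ∈ [1/17, 9/17) → index 1
j=4: u_4=281/480 ∈ [9/17, 11/17) → index 2
j=5: u_5=341/480 ∈ [12/17, 14/17) → index 5
j=6: u_6=401/480 ∈ [14/17, 1) → index 6
j=7: u_7=461/480 ∈ [14/17, 1) → index 6

1 1 1 1 2 5 6 6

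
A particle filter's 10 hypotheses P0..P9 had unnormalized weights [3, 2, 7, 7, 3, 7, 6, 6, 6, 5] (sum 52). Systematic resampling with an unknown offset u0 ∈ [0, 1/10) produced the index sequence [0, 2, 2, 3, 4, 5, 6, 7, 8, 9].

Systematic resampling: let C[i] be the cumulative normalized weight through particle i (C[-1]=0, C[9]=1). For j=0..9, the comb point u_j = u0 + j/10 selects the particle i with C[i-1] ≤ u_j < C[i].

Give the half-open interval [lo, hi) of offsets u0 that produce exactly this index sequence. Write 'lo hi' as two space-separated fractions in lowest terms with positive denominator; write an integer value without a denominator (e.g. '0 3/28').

C = [3/52, 5/52, 3/13, 19/52, 11/26, 29/52, 35/52, 41/52, 47/52, 1]
j=0 picked index 0: u0 ∈ [0, 3/52)
j=1 picked index 2: u0 ∈ [-1/260, 17/130)
j=2 picked index 2: u0 ∈ [-27/260, 2/65)
j=3 picked index 3: u0 ∈ [-9/130, 17/260)
j=4 picked index 4: u0 ∈ [-9/260, 3/130)
j=5 picked index 5: u0 ∈ [-1/13, 3/52)
j=6 picked index 6: u0 ∈ [-11/260, 19/260)
j=7 picked index 7: u0 ∈ [-7/260, 23/260)
j=8 picked index 8: u0 ∈ [-3/260, 27/260)
j=9 picked index 9: u0 ∈ [1/260, 1/10)
intersection: [1/260, 3/130)

1/260 3/130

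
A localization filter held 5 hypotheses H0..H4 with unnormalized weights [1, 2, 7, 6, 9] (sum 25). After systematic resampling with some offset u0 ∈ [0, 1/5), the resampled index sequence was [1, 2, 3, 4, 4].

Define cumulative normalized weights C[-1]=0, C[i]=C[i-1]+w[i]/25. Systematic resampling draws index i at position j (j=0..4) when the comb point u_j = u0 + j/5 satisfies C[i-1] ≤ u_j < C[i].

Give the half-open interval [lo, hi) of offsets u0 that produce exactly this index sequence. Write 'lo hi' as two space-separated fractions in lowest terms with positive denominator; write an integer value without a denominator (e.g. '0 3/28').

C = [1/25, 3/25, 2/5, 16/25, 1]
j=0 picked index 1: u0 ∈ [1/25, 3/25)
j=1 picked index 2: u0 ∈ [-2/25, 1/5)
j=2 picked index 3: u0 ∈ [0, 6/25)
j=3 picked index 4: u0 ∈ [1/25, 2/5)
j=4 picked index 4: u0 ∈ [-4/25, 1/5)
intersection: [1/25, 3/25)

1/25 3/25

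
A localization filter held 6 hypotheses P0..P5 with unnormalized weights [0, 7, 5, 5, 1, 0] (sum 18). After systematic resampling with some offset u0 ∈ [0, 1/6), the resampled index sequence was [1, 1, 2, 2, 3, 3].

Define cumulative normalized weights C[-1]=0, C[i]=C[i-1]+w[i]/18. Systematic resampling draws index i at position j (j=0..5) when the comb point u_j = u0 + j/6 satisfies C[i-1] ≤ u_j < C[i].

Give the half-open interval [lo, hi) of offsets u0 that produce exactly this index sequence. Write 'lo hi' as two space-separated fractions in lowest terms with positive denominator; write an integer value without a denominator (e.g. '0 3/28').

1/18 1/9

C = [0, 7/18, 2/3, 17/18, 1, 1]
j=0 picked index 1: u0 ∈ [0, 7/18)
j=1 picked index 1: u0 ∈ [-1/6, 2/9)
j=2 picked index 2: u0 ∈ [1/18, 1/3)
j=3 picked index 2: u0 ∈ [-1/9, 1/6)
j=4 picked index 3: u0 ∈ [0, 5/18)
j=5 picked index 3: u0 ∈ [-1/6, 1/9)
intersection: [1/18, 1/9)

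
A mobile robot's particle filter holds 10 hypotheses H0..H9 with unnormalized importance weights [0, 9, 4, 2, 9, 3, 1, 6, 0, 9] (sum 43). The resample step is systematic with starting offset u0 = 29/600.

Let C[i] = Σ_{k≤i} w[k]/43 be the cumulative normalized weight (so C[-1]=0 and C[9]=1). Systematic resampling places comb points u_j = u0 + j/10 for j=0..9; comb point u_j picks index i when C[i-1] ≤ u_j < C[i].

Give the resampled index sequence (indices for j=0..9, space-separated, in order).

1 1 2 3 4 4 6 7 9 9

C = [0, 9/43, 13/43, 15/43, 24/43, 27/43, 28/43, 34/43, 34/43, 1]
j=0: u_0=29/600 ∈ [0, 9/43) → index 1
j=1: u_1=89/600 ∈ [0, 9/43) → index 1
j=2: u_2=149/600 ∈ [9/43, 13/43) → index 2
j=3: u_3=209/600 ∈ [13/43, 15/43) → index 3
j=4: u_4=269/600 ∈ [15/43, 24/43) → index 4
j=5: u_5=329/600 ∈ [15/43, 24/43) → index 4
j=6: u_6=389/600 ∈ [27/43, 28/43) → index 6
j=7: u_7=449/600 ∈ [28/43, 34/43) → index 7
j=8: u_8=509/600 ∈ [34/43, 1) → index 9
j=9: u_9=569/600 ∈ [34/43, 1) → index 9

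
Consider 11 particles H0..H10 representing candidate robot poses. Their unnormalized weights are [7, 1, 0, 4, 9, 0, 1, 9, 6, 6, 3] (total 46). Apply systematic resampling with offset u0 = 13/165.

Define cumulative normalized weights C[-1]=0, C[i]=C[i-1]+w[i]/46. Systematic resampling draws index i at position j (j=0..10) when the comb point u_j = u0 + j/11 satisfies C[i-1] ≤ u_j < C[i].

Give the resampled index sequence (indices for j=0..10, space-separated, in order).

0 1 3 4 4 7 7 8 9 9 10

C = [7/46, 4/23, 4/23, 6/23, 21/46, 21/46, 11/23, 31/46, 37/46, 43/46, 1]
j=0: u_0=13/165 ∈ [0, 7/46) → index 0
j=1: u_1=28/165 ∈ [7/46, 4/23) → index 1
j=2: u_2=43/165 ∈ [4/23, 6/23) → index 3
j=3: u_3=58/165 ∈ [6/23, 21/46) → index 4
j=4: u_4=73/165 ∈ [6/23, 21/46) → index 4
j=5: u_5=8/15 ∈ [11/23, 31/46) → index 7
j=6: u_6=103/165 ∈ [11/23, 31/46) → index 7
j=7: u_7=118/165 ∈ [31/46, 37/46) → index 8
j=8: u_8=133/165 ∈ [37/46, 43/46) → index 9
j=9: u_9=148/165 ∈ [37/46, 43/46) → index 9
j=10: u_10=163/165 ∈ [43/46, 1) → index 10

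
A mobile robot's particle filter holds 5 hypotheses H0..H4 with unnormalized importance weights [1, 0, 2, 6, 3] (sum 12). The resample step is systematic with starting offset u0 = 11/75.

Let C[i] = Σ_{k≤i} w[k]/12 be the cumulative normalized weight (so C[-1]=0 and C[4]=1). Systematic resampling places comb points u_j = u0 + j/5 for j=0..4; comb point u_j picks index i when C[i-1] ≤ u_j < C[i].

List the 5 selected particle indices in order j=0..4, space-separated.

C = [1/12, 1/12, 1/4, 3/4, 1]
j=0: u_0=11/75 ∈ [1/12, 1/4) → index 2
j=1: u_1=26/75 ∈ [1/4, 3/4) → index 3
j=2: u_2=41/75 ∈ [1/4, 3/4) → index 3
j=3: u_3=56/75 ∈ [1/4, 3/4) → index 3
j=4: u_4=71/75 ∈ [3/4, 1) → index 4

2 3 3 3 4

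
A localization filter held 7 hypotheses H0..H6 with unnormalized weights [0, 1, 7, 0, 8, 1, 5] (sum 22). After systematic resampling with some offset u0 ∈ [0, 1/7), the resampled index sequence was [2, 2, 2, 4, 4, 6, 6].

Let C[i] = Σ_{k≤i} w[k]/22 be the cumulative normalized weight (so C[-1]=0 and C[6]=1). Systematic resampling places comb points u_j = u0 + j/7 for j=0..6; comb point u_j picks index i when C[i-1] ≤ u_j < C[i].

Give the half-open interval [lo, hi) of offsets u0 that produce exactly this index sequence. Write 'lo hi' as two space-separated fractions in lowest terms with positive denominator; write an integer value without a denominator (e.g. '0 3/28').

C = [0, 1/22, 4/11, 4/11, 8/11, 17/22, 1]
j=0 picked index 2: u0 ∈ [1/22, 4/11)
j=1 picked index 2: u0 ∈ [-15/154, 17/77)
j=2 picked index 2: u0 ∈ [-37/154, 6/77)
j=3 picked index 4: u0 ∈ [-5/77, 23/77)
j=4 picked index 4: u0 ∈ [-16/77, 12/77)
j=5 picked index 6: u0 ∈ [9/154, 2/7)
j=6 picked index 6: u0 ∈ [-13/154, 1/7)
intersection: [9/154, 6/77)

9/154 6/77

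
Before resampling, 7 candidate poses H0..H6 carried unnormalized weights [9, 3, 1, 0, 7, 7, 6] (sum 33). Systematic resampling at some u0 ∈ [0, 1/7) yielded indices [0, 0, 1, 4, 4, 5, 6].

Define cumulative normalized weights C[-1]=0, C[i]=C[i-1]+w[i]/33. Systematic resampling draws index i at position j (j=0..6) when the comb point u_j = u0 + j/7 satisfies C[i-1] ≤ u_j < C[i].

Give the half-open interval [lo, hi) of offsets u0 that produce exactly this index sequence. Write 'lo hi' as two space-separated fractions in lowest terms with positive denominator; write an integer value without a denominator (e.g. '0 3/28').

0 8/231

C = [3/11, 4/11, 13/33, 13/33, 20/33, 9/11, 1]
j=0 picked index 0: u0 ∈ [0, 3/11)
j=1 picked index 0: u0 ∈ [-1/7, 10/77)
j=2 picked index 1: u0 ∈ [-1/77, 6/77)
j=3 picked index 4: u0 ∈ [-8/231, 41/231)
j=4 picked index 4: u0 ∈ [-41/231, 8/231)
j=5 picked index 5: u0 ∈ [-25/231, 8/77)
j=6 picked index 6: u0 ∈ [-3/77, 1/7)
intersection: [0, 8/231)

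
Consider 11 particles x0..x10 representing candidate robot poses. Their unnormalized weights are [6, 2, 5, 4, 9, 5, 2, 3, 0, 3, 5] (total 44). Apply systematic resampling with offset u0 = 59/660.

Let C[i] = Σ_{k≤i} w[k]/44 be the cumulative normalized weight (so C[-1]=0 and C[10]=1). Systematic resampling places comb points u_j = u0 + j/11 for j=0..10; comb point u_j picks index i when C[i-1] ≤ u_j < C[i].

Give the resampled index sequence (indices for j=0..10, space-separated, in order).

0 1 2 3 4 4 5 6 7 10 10

C = [3/22, 2/11, 13/44, 17/44, 13/22, 31/44, 3/4, 9/11, 9/11, 39/44, 1]
j=0: u_0=59/660 ∈ [0, 3/22) → index 0
j=1: u_1=119/660 ∈ [3/22, 2/11) → index 1
j=2: u_2=179/660 ∈ [2/11, 13/44) → index 2
j=3: u_3=239/660 ∈ [13/44, 17/44) → index 3
j=4: u_4=299/660 ∈ [17/44, 13/22) → index 4
j=5: u_5=359/660 ∈ [17/44, 13/22) → index 4
j=6: u_6=419/660 ∈ [13/22, 31/44) → index 5
j=7: u_7=479/660 ∈ [31/44, 3/4) → index 6
j=8: u_8=49/60 ∈ [3/4, 9/11) → index 7
j=9: u_9=599/660 ∈ [39/44, 1) → index 10
j=10: u_10=659/660 ∈ [39/44, 1) → index 10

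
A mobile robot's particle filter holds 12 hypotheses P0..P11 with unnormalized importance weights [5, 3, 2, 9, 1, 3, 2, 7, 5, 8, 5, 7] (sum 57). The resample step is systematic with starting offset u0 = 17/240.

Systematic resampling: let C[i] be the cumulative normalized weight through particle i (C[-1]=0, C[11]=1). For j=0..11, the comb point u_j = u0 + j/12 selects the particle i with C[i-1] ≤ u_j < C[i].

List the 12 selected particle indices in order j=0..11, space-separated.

0 2 3 3 6 7 8 9 9 10 11 11

C = [5/57, 8/57, 10/57, 1/3, 20/57, 23/57, 25/57, 32/57, 37/57, 15/19, 50/57, 1]
j=0: u_0=17/240 ∈ [0, 5/57) → index 0
j=1: u_1=37/240 ∈ [8/57, 10/57) → index 2
j=2: u_2=19/80 ∈ [10/57, 1/3) → index 3
j=3: u_3=77/240 ∈ [10/57, 1/3) → index 3
j=4: u_4=97/240 ∈ [23/57, 25/57) → index 6
j=5: u_5=39/80 ∈ [25/57, 32/57) → index 7
j=6: u_6=137/240 ∈ [32/57, 37/57) → index 8
j=7: u_7=157/240 ∈ [37/57, 15/19) → index 9
j=8: u_8=59/80 ∈ [37/57, 15/19) → index 9
j=9: u_9=197/240 ∈ [15/19, 50/57) → index 10
j=10: u_10=217/240 ∈ [50/57, 1) → index 11
j=11: u_11=79/80 ∈ [50/57, 1) → index 11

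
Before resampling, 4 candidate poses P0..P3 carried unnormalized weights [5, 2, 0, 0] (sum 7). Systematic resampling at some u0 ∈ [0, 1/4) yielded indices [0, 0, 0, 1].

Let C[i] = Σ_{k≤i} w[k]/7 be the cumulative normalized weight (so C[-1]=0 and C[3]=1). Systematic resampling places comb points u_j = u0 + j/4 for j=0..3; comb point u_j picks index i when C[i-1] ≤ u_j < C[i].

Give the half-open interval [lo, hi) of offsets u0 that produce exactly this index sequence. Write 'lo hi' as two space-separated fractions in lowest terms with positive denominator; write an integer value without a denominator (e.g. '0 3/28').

0 3/14

C = [5/7, 1, 1, 1]
j=0 picked index 0: u0 ∈ [0, 5/7)
j=1 picked index 0: u0 ∈ [-1/4, 13/28)
j=2 picked index 0: u0 ∈ [-1/2, 3/14)
j=3 picked index 1: u0 ∈ [-1/28, 1/4)
intersection: [0, 3/14)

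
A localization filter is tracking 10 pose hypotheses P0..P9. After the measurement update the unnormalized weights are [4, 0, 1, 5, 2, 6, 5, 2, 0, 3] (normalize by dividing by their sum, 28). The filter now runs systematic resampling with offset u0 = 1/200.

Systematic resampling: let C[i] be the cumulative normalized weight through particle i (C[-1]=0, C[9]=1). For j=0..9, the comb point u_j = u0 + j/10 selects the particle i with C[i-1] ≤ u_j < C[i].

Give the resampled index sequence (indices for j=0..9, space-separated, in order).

C = [1/7, 1/7, 5/28, 5/14, 3/7, 9/14, 23/28, 25/28, 25/28, 1]
j=0: u_0=1/200 ∈ [0, 1/7) → index 0
j=1: u_1=21/200 ∈ [0, 1/7) → index 0
j=2: u_2=41/200 ∈ [5/28, 5/14) → index 3
j=3: u_3=61/200 ∈ [5/28, 5/14) → index 3
j=4: u_4=81/200 ∈ [5/14, 3/7) → index 4
j=5: u_5=101/200 ∈ [3/7, 9/14) → index 5
j=6: u_6=121/200 ∈ [3/7, 9/14) → index 5
j=7: u_7=141/200 ∈ [9/14, 23/28) → index 6
j=8: u_8=161/200 ∈ [9/14, 23/28) → index 6
j=9: u_9=181/200 ∈ [25/28, 1) → index 9

0 0 3 3 4 5 5 6 6 9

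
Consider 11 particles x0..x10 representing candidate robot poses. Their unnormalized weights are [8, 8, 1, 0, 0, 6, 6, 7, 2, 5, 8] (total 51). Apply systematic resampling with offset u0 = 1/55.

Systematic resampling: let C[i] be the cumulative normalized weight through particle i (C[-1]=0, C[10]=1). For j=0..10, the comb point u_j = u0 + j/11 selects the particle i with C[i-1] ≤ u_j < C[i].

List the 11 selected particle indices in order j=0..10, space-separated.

C = [8/51, 16/51, 1/3, 1/3, 1/3, 23/51, 29/51, 12/17, 38/51, 43/51, 1]
j=0: u_0=1/55 ∈ [0, 8/51) → index 0
j=1: u_1=6/55 ∈ [0, 8/51) → index 0
j=2: u_2=1/5 ∈ [8/51, 16/51) → index 1
j=3: u_3=16/55 ∈ [8/51, 16/51) → index 1
j=4: u_4=21/55 ∈ [1/3, 23/51) → index 5
j=5: u_5=26/55 ∈ [23/51, 29/51) → index 6
j=6: u_6=31/55 ∈ [23/51, 29/51) → index 6
j=7: u_7=36/55 ∈ [29/51, 12/17) → index 7
j=8: u_8=41/55 ∈ [38/51, 43/51) → index 9
j=9: u_9=46/55 ∈ [38/51, 43/51) → index 9
j=10: u_10=51/55 ∈ [43/51, 1) → index 10

0 0 1 1 5 6 6 7 9 9 10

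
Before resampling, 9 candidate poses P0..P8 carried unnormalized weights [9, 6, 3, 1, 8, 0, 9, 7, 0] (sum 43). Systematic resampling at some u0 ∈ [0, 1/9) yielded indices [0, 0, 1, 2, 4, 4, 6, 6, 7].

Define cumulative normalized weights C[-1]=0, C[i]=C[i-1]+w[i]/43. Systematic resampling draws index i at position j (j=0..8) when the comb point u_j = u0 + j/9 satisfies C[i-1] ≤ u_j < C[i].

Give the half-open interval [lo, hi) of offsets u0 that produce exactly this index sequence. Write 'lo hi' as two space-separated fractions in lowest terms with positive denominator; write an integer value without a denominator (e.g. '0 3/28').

2/129 23/387

C = [9/43, 15/43, 18/43, 19/43, 27/43, 27/43, 36/43, 1, 1]
j=0 picked index 0: u0 ∈ [0, 9/43)
j=1 picked index 0: u0 ∈ [-1/9, 38/387)
j=2 picked index 1: u0 ∈ [-5/387, 49/387)
j=3 picked index 2: u0 ∈ [2/129, 11/129)
j=4 picked index 4: u0 ∈ [-1/387, 71/387)
j=5 picked index 4: u0 ∈ [-44/387, 28/387)
j=6 picked index 6: u0 ∈ [-5/129, 22/129)
j=7 picked index 6: u0 ∈ [-58/387, 23/387)
j=8 picked index 7: u0 ∈ [-20/387, 1/9)
intersection: [2/129, 23/387)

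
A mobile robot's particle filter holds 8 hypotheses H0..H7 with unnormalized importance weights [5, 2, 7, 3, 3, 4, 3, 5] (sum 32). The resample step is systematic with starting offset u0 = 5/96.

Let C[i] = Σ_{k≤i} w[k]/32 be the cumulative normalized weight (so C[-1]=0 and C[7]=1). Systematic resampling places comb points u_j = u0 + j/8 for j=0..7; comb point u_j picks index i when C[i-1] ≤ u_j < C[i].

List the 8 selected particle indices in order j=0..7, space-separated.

C = [5/32, 7/32, 7/16, 17/32, 5/8, 3/4, 27/32, 1]
j=0: u_0=5/96 ∈ [0, 5/32) → index 0
j=1: u_1=17/96 ∈ [5/32, 7/32) → index 1
j=2: u_2=29/96 ∈ [7/32, 7/16) → index 2
j=3: u_3=41/96 ∈ [7/32, 7/16) → index 2
j=4: u_4=53/96 ∈ [17/32, 5/8) → index 4
j=5: u_5=65/96 ∈ [5/8, 3/4) → index 5
j=6: u_6=77/96 ∈ [3/4, 27/32) → index 6
j=7: u_7=89/96 ∈ [27/32, 1) → index 7

0 1 2 2 4 5 6 7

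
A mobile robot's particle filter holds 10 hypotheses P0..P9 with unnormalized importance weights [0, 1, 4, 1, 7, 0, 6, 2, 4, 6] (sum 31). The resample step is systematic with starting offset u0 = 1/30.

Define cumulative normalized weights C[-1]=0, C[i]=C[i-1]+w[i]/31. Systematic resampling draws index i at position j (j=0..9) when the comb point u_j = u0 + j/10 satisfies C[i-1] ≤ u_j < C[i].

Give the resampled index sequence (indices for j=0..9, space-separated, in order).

C = [0, 1/31, 5/31, 6/31, 13/31, 13/31, 19/31, 21/31, 25/31, 1]
j=0: u_0=1/30 ∈ [1/31, 5/31) → index 2
j=1: u_1=2/15 ∈ [1/31, 5/31) → index 2
j=2: u_2=7/30 ∈ [6/31, 13/31) → index 4
j=3: u_3=1/3 ∈ [6/31, 13/31) → index 4
j=4: u_4=13/30 ∈ [13/31, 19/31) → index 6
j=5: u_5=8/15 ∈ [13/31, 19/31) → index 6
j=6: u_6=19/30 ∈ [19/31, 21/31) → index 7
j=7: u_7=11/15 ∈ [21/31, 25/31) → index 8
j=8: u_8=5/6 ∈ [25/31, 1) → index 9
j=9: u_9=14/15 ∈ [25/31, 1) → index 9

2 2 4 4 6 6 7 8 9 9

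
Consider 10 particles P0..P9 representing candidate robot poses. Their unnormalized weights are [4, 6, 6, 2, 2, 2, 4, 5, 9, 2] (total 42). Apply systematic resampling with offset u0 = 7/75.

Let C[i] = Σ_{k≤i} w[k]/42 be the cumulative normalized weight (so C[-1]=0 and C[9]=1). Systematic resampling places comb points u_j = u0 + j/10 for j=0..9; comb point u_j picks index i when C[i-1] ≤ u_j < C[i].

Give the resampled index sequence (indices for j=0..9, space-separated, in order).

0 1 2 3 5 6 7 8 8 9

C = [2/21, 5/21, 8/21, 3/7, 10/21, 11/21, 13/21, 31/42, 20/21, 1]
j=0: u_0=7/75 ∈ [0, 2/21) → index 0
j=1: u_1=29/150 ∈ [2/21, 5/21) → index 1
j=2: u_2=22/75 ∈ [5/21, 8/21) → index 2
j=3: u_3=59/150 ∈ [8/21, 3/7) → index 3
j=4: u_4=37/75 ∈ [10/21, 11/21) → index 5
j=5: u_5=89/150 ∈ [11/21, 13/21) → index 6
j=6: u_6=52/75 ∈ [13/21, 31/42) → index 7
j=7: u_7=119/150 ∈ [31/42, 20/21) → index 8
j=8: u_8=67/75 ∈ [31/42, 20/21) → index 8
j=9: u_9=149/150 ∈ [20/21, 1) → index 9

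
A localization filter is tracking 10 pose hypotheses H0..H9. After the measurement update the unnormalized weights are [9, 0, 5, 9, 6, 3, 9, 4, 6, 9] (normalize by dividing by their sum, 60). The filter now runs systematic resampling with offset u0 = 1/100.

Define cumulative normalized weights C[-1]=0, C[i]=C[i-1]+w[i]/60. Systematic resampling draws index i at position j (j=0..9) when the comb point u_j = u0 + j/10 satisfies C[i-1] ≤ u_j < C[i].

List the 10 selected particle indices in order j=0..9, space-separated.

0 0 2 3 4 5 6 7 8 9

C = [3/20, 3/20, 7/30, 23/60, 29/60, 8/15, 41/60, 3/4, 17/20, 1]
j=0: u_0=1/100 ∈ [0, 3/20) → index 0
j=1: u_1=11/100 ∈ [0, 3/20) → index 0
j=2: u_2=21/100 ∈ [3/20, 7/30) → index 2
j=3: u_3=31/100 ∈ [7/30, 23/60) → index 3
j=4: u_4=41/100 ∈ [23/60, 29/60) → index 4
j=5: u_5=51/100 ∈ [29/60, 8/15) → index 5
j=6: u_6=61/100 ∈ [8/15, 41/60) → index 6
j=7: u_7=71/100 ∈ [41/60, 3/4) → index 7
j=8: u_8=81/100 ∈ [3/4, 17/20) → index 8
j=9: u_9=91/100 ∈ [17/20, 1) → index 9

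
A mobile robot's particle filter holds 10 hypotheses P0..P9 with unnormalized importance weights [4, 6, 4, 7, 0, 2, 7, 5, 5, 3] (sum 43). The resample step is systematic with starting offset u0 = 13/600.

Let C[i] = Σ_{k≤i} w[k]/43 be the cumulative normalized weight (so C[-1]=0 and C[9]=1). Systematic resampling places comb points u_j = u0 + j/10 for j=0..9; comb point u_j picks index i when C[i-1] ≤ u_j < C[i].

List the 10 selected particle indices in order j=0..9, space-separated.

C = [4/43, 10/43, 14/43, 21/43, 21/43, 23/43, 30/43, 35/43, 40/43, 1]
j=0: u_0=13/600 ∈ [0, 4/43) → index 0
j=1: u_1=73/600 ∈ [4/43, 10/43) → index 1
j=2: u_2=133/600 ∈ [4/43, 10/43) → index 1
j=3: u_3=193/600 ∈ [10/43, 14/43) → index 2
j=4: u_4=253/600 ∈ [14/43, 21/43) → index 3
j=5: u_5=313/600 ∈ [21/43, 23/43) → index 5
j=6: u_6=373/600 ∈ [23/43, 30/43) → index 6
j=7: u_7=433/600 ∈ [30/43, 35/43) → index 7
j=8: u_8=493/600 ∈ [35/43, 40/43) → index 8
j=9: u_9=553/600 ∈ [35/43, 40/43) → index 8

0 1 1 2 3 5 6 7 8 8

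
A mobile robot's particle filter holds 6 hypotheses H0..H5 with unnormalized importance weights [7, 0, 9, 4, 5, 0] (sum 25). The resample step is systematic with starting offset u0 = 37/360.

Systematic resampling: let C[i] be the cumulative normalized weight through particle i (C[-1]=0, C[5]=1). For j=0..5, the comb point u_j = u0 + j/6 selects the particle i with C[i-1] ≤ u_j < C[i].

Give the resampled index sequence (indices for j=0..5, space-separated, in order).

0 0 2 2 3 4

C = [7/25, 7/25, 16/25, 4/5, 1, 1]
j=0: u_0=37/360 ∈ [0, 7/25) → index 0
j=1: u_1=97/360 ∈ [0, 7/25) → index 0
j=2: u_2=157/360 ∈ [7/25, 16/25) → index 2
j=3: u_3=217/360 ∈ [7/25, 16/25) → index 2
j=4: u_4=277/360 ∈ [16/25, 4/5) → index 3
j=5: u_5=337/360 ∈ [4/5, 1) → index 4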